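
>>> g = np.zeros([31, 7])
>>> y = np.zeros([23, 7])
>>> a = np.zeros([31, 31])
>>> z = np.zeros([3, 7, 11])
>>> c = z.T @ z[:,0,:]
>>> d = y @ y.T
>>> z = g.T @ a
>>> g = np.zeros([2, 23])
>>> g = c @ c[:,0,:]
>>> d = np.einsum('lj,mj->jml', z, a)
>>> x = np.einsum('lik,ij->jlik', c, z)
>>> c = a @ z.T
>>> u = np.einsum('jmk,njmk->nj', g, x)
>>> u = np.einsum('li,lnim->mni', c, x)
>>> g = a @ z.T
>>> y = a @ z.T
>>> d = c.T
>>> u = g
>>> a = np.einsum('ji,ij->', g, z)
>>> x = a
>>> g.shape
(31, 7)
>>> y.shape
(31, 7)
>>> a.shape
()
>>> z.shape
(7, 31)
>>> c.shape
(31, 7)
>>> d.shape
(7, 31)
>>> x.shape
()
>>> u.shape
(31, 7)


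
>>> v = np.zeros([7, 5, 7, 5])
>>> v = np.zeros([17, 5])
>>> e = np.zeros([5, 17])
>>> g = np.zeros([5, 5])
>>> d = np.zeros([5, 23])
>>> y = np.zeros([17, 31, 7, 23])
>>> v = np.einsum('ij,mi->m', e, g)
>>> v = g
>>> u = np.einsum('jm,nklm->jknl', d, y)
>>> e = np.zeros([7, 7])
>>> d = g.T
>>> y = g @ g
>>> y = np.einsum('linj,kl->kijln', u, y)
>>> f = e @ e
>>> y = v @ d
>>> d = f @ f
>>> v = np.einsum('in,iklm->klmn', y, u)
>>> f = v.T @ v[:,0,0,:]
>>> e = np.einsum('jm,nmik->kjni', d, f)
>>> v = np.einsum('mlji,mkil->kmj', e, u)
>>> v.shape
(31, 5, 5)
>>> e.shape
(5, 7, 5, 17)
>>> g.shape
(5, 5)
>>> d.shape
(7, 7)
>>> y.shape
(5, 5)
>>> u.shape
(5, 31, 17, 7)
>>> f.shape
(5, 7, 17, 5)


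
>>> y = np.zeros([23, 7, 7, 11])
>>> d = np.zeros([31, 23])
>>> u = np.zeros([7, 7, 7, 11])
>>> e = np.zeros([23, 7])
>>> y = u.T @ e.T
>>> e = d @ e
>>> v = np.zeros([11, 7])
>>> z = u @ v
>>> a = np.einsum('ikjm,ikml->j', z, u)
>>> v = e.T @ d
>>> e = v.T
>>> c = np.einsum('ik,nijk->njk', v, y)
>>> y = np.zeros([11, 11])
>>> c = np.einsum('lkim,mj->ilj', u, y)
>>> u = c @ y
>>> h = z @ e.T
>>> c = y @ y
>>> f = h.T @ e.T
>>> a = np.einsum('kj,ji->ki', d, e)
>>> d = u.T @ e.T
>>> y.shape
(11, 11)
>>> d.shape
(11, 7, 23)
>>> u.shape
(7, 7, 11)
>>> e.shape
(23, 7)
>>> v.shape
(7, 23)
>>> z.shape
(7, 7, 7, 7)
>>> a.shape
(31, 7)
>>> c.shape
(11, 11)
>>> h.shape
(7, 7, 7, 23)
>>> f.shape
(23, 7, 7, 23)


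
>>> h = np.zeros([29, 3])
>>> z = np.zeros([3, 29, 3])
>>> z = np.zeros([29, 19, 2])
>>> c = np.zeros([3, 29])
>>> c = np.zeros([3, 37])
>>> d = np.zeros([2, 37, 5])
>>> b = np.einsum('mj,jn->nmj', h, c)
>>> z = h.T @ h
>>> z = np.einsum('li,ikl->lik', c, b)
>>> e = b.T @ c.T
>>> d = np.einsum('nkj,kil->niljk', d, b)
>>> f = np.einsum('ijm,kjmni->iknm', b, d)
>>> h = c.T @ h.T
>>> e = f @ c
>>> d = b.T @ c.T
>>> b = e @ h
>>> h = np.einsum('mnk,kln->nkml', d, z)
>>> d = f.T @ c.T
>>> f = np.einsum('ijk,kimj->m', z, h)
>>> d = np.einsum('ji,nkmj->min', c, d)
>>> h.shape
(29, 3, 3, 37)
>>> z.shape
(3, 37, 29)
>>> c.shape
(3, 37)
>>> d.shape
(2, 37, 3)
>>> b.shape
(37, 2, 5, 29)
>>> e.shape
(37, 2, 5, 37)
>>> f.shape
(3,)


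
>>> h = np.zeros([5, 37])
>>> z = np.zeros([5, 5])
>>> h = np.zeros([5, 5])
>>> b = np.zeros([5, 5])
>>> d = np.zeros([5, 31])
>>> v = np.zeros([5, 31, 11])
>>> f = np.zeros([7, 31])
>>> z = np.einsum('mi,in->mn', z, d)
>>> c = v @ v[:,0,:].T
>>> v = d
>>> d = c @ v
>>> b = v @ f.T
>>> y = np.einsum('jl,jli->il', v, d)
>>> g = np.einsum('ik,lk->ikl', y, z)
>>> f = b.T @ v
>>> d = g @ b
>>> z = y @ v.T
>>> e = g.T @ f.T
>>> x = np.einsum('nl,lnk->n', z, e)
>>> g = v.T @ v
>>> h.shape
(5, 5)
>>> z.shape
(31, 5)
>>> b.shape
(5, 7)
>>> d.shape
(31, 31, 7)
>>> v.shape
(5, 31)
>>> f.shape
(7, 31)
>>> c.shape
(5, 31, 5)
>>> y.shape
(31, 31)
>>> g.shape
(31, 31)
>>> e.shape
(5, 31, 7)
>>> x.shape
(31,)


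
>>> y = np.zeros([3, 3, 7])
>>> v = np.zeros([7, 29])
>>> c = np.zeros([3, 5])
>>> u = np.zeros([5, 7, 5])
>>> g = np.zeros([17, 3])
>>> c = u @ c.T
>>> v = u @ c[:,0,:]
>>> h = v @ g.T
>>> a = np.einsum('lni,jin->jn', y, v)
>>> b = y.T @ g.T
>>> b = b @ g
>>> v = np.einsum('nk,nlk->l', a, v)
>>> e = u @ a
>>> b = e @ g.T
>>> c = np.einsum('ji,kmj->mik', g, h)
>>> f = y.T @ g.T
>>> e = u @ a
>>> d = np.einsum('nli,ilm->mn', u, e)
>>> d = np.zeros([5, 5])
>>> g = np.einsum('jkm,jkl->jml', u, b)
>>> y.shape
(3, 3, 7)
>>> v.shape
(7,)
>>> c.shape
(7, 3, 5)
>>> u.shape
(5, 7, 5)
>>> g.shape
(5, 5, 17)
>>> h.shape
(5, 7, 17)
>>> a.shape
(5, 3)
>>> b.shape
(5, 7, 17)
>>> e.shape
(5, 7, 3)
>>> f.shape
(7, 3, 17)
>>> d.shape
(5, 5)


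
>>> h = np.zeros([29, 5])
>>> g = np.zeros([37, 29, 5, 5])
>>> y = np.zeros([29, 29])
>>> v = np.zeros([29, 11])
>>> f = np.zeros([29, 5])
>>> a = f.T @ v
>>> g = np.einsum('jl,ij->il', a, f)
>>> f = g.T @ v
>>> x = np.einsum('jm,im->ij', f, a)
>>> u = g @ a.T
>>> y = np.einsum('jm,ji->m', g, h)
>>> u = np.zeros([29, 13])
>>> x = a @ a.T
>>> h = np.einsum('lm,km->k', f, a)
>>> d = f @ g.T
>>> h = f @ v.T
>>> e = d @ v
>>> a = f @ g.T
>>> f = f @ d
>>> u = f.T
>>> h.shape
(11, 29)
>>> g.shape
(29, 11)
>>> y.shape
(11,)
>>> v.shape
(29, 11)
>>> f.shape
(11, 29)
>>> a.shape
(11, 29)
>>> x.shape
(5, 5)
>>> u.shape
(29, 11)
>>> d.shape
(11, 29)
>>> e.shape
(11, 11)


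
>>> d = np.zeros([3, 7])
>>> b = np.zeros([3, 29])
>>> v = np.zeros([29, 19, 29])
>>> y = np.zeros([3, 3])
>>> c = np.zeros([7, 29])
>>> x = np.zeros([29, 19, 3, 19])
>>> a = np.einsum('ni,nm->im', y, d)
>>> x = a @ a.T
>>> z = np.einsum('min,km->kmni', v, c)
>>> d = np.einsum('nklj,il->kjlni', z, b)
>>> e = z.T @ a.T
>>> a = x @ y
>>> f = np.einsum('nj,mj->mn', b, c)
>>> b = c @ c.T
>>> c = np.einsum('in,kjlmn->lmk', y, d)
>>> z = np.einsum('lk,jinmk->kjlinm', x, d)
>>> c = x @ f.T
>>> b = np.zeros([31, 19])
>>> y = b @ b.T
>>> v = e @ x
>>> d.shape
(29, 19, 29, 7, 3)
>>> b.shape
(31, 19)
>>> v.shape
(19, 29, 29, 3)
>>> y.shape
(31, 31)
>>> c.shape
(3, 7)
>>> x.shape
(3, 3)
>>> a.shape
(3, 3)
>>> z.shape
(3, 29, 3, 19, 29, 7)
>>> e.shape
(19, 29, 29, 3)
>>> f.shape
(7, 3)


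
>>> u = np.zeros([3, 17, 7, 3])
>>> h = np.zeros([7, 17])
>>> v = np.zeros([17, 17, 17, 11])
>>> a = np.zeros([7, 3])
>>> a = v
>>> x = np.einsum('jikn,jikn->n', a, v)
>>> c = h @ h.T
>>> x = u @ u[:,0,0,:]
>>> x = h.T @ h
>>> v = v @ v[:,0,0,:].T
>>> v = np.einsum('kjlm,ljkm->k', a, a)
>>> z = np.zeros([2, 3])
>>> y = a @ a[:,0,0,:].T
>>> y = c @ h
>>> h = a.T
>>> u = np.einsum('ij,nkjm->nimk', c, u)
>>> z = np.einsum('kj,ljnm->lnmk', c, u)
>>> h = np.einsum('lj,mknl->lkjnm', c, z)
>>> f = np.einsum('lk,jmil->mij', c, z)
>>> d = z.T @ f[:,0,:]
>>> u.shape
(3, 7, 3, 17)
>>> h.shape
(7, 3, 7, 17, 3)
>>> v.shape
(17,)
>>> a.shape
(17, 17, 17, 11)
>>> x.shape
(17, 17)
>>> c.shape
(7, 7)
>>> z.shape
(3, 3, 17, 7)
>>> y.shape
(7, 17)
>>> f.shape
(3, 17, 3)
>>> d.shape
(7, 17, 3, 3)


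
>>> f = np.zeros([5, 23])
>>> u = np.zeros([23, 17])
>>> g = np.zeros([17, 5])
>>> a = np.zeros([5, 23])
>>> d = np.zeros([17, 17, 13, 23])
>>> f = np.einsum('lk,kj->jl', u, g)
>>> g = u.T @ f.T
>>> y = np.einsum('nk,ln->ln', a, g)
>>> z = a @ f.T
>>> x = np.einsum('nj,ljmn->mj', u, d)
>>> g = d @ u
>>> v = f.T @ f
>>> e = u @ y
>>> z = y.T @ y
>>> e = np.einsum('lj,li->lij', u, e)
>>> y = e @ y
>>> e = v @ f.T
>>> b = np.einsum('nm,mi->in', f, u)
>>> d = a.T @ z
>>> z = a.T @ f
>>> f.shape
(5, 23)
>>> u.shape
(23, 17)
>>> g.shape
(17, 17, 13, 17)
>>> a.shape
(5, 23)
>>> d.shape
(23, 5)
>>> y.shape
(23, 5, 5)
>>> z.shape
(23, 23)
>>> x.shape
(13, 17)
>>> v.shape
(23, 23)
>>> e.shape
(23, 5)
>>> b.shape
(17, 5)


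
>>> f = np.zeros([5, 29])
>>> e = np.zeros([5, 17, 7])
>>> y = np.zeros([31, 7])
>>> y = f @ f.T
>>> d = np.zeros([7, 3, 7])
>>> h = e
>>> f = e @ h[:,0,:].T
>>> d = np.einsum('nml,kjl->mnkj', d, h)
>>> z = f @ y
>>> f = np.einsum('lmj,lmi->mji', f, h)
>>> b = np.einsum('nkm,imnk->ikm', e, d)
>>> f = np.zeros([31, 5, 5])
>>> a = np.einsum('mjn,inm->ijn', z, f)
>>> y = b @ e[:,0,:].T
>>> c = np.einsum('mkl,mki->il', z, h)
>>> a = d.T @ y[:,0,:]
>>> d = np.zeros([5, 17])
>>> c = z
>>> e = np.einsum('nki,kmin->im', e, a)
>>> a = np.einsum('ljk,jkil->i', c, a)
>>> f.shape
(31, 5, 5)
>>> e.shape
(7, 5)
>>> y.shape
(3, 17, 5)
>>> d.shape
(5, 17)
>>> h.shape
(5, 17, 7)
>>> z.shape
(5, 17, 5)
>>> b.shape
(3, 17, 7)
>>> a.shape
(7,)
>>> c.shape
(5, 17, 5)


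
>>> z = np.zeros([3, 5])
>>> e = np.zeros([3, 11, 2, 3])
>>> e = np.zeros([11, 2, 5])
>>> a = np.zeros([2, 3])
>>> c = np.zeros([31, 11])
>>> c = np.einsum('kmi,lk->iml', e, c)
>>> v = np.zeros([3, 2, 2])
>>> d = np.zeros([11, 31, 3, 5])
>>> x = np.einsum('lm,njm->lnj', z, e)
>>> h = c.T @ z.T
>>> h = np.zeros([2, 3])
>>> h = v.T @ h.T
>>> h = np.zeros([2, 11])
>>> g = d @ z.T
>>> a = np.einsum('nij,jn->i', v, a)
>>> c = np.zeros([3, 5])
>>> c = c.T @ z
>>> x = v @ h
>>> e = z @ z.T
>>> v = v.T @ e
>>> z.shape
(3, 5)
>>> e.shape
(3, 3)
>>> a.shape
(2,)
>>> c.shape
(5, 5)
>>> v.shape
(2, 2, 3)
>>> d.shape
(11, 31, 3, 5)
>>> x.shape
(3, 2, 11)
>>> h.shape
(2, 11)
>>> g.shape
(11, 31, 3, 3)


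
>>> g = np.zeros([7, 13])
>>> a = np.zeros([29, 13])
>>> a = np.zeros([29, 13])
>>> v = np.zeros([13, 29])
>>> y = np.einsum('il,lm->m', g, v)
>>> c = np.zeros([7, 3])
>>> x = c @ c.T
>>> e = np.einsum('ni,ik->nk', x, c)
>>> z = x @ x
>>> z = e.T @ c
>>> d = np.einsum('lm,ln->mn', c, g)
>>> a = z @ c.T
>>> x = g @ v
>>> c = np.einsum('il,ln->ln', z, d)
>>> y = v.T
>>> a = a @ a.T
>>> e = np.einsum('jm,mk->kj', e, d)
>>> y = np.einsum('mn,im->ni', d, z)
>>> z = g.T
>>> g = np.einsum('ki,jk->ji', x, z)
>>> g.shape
(13, 29)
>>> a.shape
(3, 3)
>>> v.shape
(13, 29)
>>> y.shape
(13, 3)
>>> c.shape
(3, 13)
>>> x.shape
(7, 29)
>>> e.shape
(13, 7)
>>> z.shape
(13, 7)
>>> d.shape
(3, 13)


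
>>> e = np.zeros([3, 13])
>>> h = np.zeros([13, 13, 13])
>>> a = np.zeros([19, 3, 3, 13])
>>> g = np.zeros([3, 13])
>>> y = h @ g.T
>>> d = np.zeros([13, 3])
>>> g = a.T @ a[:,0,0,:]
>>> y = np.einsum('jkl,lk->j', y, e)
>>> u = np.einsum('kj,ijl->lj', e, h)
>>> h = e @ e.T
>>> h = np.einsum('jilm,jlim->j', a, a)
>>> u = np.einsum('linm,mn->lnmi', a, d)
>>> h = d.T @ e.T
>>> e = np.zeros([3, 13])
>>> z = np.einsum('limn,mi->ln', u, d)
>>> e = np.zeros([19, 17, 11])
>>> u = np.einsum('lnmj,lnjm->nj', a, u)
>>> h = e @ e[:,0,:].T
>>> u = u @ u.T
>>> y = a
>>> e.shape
(19, 17, 11)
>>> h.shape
(19, 17, 19)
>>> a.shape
(19, 3, 3, 13)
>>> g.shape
(13, 3, 3, 13)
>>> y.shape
(19, 3, 3, 13)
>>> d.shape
(13, 3)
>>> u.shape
(3, 3)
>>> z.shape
(19, 3)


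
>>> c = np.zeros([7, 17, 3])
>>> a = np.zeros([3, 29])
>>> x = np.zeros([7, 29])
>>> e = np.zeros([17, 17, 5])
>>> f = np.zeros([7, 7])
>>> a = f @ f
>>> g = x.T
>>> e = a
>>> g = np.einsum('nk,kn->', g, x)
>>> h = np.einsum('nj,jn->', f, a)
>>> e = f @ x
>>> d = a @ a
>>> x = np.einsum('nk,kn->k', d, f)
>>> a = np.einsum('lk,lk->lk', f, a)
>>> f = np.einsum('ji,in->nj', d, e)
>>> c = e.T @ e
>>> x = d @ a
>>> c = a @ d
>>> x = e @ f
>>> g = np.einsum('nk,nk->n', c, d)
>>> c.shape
(7, 7)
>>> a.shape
(7, 7)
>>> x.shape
(7, 7)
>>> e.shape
(7, 29)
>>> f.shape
(29, 7)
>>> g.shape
(7,)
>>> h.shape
()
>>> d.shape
(7, 7)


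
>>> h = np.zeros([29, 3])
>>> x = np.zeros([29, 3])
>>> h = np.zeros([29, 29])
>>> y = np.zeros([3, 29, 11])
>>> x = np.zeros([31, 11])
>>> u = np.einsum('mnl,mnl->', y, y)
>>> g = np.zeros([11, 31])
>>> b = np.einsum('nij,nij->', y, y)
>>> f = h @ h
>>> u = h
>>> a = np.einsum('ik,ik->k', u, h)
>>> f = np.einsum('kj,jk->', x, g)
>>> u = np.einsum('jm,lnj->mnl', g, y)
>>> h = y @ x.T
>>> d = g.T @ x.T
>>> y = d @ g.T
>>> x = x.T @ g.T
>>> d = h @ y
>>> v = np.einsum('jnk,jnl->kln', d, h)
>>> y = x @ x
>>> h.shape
(3, 29, 31)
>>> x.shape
(11, 11)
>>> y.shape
(11, 11)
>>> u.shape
(31, 29, 3)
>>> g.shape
(11, 31)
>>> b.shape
()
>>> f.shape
()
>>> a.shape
(29,)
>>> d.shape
(3, 29, 11)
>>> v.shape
(11, 31, 29)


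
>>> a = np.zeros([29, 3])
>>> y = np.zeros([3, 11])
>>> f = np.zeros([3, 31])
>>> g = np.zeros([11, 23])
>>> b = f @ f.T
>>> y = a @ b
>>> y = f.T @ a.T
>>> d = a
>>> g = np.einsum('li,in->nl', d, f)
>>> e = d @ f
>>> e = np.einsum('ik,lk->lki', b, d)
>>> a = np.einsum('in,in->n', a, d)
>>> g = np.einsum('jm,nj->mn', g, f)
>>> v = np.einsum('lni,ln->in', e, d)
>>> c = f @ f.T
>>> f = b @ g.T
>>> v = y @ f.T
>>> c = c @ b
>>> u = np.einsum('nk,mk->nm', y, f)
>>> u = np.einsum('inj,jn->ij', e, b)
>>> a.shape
(3,)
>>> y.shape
(31, 29)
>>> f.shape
(3, 29)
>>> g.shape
(29, 3)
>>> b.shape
(3, 3)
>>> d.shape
(29, 3)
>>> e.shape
(29, 3, 3)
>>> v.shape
(31, 3)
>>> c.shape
(3, 3)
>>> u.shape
(29, 3)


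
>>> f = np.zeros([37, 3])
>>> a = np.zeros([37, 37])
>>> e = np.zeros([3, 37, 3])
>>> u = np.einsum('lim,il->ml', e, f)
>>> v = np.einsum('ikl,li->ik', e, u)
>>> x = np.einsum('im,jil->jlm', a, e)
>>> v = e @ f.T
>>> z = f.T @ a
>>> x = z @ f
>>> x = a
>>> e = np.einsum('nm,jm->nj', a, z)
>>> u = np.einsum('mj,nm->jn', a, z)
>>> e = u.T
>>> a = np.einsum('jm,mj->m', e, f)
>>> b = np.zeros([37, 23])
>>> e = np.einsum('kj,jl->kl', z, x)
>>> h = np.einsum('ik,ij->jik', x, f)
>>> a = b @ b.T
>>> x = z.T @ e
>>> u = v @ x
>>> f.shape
(37, 3)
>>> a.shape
(37, 37)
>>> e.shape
(3, 37)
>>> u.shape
(3, 37, 37)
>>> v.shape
(3, 37, 37)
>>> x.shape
(37, 37)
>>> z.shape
(3, 37)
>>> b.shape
(37, 23)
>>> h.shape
(3, 37, 37)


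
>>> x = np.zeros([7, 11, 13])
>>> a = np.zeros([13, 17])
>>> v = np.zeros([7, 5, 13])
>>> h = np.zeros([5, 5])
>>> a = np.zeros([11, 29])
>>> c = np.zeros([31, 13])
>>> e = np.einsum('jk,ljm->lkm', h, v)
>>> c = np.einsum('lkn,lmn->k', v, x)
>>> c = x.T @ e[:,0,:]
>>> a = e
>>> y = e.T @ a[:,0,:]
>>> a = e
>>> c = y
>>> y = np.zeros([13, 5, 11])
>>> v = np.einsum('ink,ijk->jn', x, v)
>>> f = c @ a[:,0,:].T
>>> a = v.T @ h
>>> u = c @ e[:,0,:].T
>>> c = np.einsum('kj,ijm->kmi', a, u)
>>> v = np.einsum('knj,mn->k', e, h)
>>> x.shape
(7, 11, 13)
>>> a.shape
(11, 5)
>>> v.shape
(7,)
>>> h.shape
(5, 5)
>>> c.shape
(11, 7, 13)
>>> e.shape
(7, 5, 13)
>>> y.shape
(13, 5, 11)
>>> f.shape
(13, 5, 7)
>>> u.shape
(13, 5, 7)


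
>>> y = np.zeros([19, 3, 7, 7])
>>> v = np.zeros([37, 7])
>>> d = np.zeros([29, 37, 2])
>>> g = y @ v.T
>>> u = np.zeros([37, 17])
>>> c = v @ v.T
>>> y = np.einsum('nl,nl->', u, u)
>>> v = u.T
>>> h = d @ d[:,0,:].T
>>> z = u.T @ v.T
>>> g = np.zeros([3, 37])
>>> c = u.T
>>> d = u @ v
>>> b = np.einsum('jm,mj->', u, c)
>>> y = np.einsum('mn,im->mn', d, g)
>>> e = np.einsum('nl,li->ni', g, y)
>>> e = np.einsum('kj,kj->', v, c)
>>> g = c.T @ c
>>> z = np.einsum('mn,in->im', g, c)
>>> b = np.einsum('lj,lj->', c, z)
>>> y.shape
(37, 37)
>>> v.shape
(17, 37)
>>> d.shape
(37, 37)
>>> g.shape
(37, 37)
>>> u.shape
(37, 17)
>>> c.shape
(17, 37)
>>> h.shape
(29, 37, 29)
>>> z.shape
(17, 37)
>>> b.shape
()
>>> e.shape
()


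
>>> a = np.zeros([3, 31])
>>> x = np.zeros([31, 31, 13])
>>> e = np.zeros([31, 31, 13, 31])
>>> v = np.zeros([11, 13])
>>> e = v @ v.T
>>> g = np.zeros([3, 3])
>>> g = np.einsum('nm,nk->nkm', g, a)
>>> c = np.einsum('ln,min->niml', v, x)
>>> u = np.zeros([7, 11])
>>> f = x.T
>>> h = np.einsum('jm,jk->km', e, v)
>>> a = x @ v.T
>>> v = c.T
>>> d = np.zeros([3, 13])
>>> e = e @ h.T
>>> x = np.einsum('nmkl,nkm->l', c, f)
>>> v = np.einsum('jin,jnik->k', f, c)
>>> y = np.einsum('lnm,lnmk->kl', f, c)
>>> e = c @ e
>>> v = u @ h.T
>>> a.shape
(31, 31, 11)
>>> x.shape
(11,)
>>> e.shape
(13, 31, 31, 13)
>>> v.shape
(7, 13)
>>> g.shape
(3, 31, 3)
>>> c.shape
(13, 31, 31, 11)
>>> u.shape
(7, 11)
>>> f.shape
(13, 31, 31)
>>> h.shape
(13, 11)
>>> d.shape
(3, 13)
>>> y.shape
(11, 13)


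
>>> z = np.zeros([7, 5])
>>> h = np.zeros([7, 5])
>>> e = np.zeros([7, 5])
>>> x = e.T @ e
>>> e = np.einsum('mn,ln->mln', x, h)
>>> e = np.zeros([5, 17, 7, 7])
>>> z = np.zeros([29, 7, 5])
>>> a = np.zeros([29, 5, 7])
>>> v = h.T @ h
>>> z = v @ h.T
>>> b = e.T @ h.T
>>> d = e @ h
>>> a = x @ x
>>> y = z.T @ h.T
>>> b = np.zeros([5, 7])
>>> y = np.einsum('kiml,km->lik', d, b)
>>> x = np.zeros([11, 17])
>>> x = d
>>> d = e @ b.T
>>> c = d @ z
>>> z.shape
(5, 7)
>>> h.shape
(7, 5)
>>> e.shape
(5, 17, 7, 7)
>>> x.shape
(5, 17, 7, 5)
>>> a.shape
(5, 5)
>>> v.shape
(5, 5)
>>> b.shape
(5, 7)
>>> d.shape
(5, 17, 7, 5)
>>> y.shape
(5, 17, 5)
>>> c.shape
(5, 17, 7, 7)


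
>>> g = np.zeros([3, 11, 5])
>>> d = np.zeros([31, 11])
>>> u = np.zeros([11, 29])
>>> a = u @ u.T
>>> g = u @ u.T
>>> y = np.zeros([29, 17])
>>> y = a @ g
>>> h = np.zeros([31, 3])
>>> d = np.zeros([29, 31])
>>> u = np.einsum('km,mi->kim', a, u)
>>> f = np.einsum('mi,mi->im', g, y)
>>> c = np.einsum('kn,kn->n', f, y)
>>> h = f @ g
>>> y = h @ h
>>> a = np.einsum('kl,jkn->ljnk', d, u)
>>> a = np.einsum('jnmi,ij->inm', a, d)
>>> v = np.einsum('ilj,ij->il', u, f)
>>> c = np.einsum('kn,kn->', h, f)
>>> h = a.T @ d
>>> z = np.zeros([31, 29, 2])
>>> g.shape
(11, 11)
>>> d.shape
(29, 31)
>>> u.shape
(11, 29, 11)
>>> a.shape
(29, 11, 11)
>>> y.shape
(11, 11)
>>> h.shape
(11, 11, 31)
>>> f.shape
(11, 11)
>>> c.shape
()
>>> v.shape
(11, 29)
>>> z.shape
(31, 29, 2)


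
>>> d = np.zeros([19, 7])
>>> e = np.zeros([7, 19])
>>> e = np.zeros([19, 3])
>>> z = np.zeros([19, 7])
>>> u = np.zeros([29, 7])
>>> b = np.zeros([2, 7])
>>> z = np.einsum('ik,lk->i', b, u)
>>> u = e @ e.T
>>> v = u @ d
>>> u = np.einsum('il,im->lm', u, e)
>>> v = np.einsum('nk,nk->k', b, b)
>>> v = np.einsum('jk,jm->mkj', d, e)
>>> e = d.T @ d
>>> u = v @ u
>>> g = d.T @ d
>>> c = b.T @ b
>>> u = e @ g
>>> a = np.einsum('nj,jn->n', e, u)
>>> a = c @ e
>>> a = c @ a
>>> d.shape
(19, 7)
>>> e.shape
(7, 7)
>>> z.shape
(2,)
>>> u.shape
(7, 7)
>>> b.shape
(2, 7)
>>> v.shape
(3, 7, 19)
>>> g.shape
(7, 7)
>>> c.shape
(7, 7)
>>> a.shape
(7, 7)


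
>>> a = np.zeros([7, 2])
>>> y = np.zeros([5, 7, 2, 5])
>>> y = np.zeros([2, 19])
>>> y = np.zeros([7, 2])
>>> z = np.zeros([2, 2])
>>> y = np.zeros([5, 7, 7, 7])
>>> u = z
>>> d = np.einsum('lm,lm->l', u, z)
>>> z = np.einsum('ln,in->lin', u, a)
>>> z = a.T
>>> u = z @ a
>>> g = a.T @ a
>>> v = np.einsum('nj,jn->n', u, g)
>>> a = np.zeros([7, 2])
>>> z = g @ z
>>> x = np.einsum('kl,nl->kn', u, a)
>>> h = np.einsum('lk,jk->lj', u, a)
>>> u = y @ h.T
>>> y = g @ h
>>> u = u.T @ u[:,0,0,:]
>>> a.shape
(7, 2)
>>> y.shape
(2, 7)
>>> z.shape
(2, 7)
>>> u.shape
(2, 7, 7, 2)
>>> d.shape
(2,)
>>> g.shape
(2, 2)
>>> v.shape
(2,)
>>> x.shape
(2, 7)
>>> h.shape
(2, 7)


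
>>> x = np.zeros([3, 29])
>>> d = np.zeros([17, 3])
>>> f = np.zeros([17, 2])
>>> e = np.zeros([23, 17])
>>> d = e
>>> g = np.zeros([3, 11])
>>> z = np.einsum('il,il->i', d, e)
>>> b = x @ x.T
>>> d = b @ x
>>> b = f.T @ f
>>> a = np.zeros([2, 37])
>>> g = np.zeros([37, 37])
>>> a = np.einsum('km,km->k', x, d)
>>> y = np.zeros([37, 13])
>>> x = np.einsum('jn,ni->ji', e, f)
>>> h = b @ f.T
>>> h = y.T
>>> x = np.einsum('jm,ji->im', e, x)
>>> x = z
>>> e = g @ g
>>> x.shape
(23,)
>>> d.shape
(3, 29)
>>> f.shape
(17, 2)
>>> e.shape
(37, 37)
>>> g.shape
(37, 37)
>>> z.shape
(23,)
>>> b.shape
(2, 2)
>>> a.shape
(3,)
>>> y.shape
(37, 13)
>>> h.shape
(13, 37)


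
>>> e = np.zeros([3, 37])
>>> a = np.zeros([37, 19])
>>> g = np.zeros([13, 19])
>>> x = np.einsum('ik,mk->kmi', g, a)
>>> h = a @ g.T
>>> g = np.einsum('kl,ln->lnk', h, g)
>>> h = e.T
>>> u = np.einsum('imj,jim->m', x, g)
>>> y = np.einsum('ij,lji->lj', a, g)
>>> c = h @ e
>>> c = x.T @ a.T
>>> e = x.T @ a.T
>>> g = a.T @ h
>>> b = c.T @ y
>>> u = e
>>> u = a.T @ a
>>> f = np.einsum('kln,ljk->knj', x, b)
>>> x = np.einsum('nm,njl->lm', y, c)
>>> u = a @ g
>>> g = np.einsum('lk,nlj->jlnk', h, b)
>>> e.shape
(13, 37, 37)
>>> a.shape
(37, 19)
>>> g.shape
(19, 37, 37, 3)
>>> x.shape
(37, 19)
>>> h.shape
(37, 3)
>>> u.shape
(37, 3)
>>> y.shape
(13, 19)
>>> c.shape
(13, 37, 37)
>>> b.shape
(37, 37, 19)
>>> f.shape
(19, 13, 37)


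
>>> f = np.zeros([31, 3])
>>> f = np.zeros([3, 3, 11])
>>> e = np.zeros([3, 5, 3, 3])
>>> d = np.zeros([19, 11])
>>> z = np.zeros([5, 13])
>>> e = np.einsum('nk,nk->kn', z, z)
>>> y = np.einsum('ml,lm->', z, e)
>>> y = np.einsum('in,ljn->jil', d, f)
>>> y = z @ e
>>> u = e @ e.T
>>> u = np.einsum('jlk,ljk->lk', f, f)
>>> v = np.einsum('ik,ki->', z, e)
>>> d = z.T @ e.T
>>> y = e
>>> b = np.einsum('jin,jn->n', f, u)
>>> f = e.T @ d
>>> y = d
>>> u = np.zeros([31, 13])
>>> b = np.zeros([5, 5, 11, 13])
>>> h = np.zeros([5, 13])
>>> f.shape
(5, 13)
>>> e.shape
(13, 5)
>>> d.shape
(13, 13)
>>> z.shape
(5, 13)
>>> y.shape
(13, 13)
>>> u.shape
(31, 13)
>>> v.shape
()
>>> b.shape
(5, 5, 11, 13)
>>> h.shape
(5, 13)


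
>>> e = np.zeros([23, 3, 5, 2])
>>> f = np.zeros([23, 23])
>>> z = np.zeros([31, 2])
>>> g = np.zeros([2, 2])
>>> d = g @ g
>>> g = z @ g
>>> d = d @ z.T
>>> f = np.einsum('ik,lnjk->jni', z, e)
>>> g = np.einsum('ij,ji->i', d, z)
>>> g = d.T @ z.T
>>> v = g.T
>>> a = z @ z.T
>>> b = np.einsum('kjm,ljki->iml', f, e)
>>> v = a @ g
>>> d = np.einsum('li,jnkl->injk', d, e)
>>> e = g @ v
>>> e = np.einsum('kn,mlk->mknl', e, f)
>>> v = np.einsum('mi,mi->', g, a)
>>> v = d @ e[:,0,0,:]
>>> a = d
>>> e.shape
(5, 31, 31, 3)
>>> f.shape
(5, 3, 31)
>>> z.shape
(31, 2)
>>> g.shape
(31, 31)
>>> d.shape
(31, 3, 23, 5)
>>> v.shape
(31, 3, 23, 3)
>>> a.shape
(31, 3, 23, 5)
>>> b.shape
(2, 31, 23)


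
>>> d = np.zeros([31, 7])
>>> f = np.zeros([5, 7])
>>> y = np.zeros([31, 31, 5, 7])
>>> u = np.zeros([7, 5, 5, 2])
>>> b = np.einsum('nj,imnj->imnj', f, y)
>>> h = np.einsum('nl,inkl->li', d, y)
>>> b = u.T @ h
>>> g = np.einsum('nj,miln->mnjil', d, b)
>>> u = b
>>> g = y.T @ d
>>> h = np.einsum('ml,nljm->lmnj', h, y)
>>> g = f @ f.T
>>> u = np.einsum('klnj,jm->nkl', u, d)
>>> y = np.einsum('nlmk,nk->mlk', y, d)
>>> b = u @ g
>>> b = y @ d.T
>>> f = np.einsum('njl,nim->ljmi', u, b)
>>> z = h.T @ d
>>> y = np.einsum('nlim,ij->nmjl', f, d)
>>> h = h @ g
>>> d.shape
(31, 7)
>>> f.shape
(5, 2, 31, 31)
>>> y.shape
(5, 31, 7, 2)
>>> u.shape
(5, 2, 5)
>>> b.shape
(5, 31, 31)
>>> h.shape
(31, 7, 31, 5)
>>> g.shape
(5, 5)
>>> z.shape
(5, 31, 7, 7)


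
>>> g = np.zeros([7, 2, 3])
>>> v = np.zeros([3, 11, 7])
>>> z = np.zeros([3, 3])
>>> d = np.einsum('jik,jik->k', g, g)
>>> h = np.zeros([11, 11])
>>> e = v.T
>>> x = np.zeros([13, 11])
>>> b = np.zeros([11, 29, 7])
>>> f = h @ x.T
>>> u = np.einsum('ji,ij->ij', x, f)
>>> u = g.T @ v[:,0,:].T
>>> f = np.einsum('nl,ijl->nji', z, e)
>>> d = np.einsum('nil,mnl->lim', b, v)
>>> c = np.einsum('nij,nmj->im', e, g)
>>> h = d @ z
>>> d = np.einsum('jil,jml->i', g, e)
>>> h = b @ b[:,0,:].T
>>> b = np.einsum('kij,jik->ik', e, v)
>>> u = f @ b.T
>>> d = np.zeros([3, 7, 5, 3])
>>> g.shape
(7, 2, 3)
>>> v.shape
(3, 11, 7)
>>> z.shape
(3, 3)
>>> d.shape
(3, 7, 5, 3)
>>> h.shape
(11, 29, 11)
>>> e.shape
(7, 11, 3)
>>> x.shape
(13, 11)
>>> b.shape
(11, 7)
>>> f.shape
(3, 11, 7)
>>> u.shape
(3, 11, 11)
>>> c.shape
(11, 2)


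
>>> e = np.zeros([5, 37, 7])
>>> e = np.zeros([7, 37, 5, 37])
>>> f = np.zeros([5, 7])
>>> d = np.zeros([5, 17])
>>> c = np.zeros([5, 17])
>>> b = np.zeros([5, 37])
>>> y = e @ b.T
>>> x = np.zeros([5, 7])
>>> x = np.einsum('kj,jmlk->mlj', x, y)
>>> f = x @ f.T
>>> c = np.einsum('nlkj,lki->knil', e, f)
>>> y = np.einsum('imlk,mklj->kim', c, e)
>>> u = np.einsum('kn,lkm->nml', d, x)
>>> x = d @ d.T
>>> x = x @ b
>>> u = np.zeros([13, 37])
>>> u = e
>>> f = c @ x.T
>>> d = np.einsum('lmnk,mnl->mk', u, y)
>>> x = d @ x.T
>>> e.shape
(7, 37, 5, 37)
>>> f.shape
(5, 7, 5, 5)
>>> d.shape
(37, 37)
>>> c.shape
(5, 7, 5, 37)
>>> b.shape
(5, 37)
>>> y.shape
(37, 5, 7)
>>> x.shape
(37, 5)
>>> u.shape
(7, 37, 5, 37)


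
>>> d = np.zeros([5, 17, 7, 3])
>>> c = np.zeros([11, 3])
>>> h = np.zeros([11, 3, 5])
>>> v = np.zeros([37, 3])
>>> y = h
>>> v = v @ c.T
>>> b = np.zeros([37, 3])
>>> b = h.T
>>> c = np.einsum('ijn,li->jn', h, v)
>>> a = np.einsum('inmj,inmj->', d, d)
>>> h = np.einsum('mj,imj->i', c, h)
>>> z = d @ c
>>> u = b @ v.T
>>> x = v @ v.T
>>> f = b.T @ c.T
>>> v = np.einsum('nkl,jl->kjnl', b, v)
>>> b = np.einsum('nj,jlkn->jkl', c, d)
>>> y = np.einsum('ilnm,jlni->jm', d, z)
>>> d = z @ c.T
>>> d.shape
(5, 17, 7, 3)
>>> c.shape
(3, 5)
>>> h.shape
(11,)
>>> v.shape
(3, 37, 5, 11)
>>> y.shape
(5, 3)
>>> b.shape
(5, 7, 17)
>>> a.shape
()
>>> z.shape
(5, 17, 7, 5)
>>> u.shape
(5, 3, 37)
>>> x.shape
(37, 37)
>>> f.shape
(11, 3, 3)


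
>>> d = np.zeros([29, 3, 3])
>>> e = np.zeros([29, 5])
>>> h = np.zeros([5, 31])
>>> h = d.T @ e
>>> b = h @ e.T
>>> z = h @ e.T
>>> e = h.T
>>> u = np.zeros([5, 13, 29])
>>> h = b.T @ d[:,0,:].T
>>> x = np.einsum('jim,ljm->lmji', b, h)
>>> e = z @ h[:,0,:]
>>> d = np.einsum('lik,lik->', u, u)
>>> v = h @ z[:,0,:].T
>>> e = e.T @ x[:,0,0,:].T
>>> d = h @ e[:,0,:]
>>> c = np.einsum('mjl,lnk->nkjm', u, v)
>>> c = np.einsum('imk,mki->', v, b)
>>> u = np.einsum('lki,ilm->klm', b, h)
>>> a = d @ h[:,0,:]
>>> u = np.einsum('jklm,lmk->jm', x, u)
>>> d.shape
(29, 3, 29)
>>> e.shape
(29, 3, 29)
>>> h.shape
(29, 3, 29)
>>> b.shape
(3, 3, 29)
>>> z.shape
(3, 3, 29)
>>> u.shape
(29, 3)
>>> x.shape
(29, 29, 3, 3)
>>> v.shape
(29, 3, 3)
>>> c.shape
()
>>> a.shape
(29, 3, 29)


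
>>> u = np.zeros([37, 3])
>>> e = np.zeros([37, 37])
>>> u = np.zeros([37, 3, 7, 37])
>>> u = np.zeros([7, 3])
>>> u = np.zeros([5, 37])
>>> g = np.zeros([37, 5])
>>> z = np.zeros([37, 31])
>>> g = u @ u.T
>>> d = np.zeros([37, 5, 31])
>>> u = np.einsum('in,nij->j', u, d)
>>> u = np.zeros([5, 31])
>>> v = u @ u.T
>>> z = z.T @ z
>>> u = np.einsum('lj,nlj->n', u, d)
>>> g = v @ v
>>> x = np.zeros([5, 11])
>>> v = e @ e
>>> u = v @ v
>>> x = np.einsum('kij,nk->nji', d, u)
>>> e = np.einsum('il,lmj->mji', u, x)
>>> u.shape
(37, 37)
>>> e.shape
(31, 5, 37)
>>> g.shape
(5, 5)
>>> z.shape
(31, 31)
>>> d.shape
(37, 5, 31)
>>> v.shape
(37, 37)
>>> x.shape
(37, 31, 5)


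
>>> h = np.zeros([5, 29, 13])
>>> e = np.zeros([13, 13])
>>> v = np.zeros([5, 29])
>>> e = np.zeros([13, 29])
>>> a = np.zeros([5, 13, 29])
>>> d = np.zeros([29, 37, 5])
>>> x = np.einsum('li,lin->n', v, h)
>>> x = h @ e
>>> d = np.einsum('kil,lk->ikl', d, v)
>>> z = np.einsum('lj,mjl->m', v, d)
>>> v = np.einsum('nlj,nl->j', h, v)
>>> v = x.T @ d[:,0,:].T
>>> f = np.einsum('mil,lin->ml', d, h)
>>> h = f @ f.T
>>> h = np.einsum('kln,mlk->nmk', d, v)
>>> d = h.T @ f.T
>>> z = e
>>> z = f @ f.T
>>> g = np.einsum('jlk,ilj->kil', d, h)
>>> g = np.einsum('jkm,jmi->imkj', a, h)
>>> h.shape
(5, 29, 37)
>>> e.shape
(13, 29)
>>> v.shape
(29, 29, 37)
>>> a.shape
(5, 13, 29)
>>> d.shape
(37, 29, 37)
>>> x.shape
(5, 29, 29)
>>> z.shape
(37, 37)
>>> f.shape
(37, 5)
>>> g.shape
(37, 29, 13, 5)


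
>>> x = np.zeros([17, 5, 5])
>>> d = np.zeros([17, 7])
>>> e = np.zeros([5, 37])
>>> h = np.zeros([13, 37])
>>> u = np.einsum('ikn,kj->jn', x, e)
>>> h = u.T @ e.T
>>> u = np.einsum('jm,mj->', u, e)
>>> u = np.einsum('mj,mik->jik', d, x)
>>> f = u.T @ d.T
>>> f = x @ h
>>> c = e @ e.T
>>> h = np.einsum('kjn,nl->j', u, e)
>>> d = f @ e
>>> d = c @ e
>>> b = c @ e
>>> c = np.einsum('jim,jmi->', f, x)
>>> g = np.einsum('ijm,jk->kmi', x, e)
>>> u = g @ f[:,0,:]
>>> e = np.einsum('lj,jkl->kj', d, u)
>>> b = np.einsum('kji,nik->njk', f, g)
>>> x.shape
(17, 5, 5)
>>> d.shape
(5, 37)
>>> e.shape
(5, 37)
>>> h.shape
(5,)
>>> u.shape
(37, 5, 5)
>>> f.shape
(17, 5, 5)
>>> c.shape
()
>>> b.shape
(37, 5, 17)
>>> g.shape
(37, 5, 17)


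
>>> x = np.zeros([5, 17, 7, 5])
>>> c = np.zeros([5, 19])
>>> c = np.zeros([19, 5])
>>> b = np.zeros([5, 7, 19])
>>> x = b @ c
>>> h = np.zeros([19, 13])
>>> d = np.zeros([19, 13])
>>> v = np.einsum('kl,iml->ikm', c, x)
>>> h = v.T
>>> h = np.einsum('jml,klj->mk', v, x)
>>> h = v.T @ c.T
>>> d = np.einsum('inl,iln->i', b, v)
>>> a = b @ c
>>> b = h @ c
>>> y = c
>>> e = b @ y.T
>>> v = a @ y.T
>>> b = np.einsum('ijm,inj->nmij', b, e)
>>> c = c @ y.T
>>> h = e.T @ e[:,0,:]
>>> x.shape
(5, 7, 5)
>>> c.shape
(19, 19)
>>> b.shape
(19, 5, 7, 19)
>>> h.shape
(19, 19, 19)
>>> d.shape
(5,)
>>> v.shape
(5, 7, 19)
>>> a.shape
(5, 7, 5)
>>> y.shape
(19, 5)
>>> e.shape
(7, 19, 19)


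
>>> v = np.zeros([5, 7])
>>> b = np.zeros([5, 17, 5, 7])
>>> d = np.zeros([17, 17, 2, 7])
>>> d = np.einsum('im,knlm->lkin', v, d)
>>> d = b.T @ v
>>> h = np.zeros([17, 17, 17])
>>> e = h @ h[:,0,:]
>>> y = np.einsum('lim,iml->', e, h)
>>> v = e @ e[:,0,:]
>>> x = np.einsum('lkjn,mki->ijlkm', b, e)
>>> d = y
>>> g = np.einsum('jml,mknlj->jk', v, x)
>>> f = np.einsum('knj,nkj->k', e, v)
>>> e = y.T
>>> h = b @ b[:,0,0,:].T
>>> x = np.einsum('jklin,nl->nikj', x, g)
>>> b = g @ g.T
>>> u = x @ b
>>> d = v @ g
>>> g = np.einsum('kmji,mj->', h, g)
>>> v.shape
(17, 17, 17)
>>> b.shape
(17, 17)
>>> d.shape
(17, 17, 5)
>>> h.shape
(5, 17, 5, 5)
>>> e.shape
()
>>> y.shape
()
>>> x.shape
(17, 17, 5, 17)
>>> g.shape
()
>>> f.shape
(17,)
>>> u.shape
(17, 17, 5, 17)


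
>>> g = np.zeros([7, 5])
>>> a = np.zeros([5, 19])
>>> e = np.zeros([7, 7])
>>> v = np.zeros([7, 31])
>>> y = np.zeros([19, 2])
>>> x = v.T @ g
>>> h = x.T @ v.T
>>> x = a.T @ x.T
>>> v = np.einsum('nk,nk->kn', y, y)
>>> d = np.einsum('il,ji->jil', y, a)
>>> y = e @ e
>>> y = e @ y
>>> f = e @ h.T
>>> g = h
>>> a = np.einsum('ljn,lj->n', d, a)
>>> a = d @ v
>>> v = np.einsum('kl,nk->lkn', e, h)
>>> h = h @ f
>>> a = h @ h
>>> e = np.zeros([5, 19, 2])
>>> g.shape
(5, 7)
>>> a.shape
(5, 5)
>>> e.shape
(5, 19, 2)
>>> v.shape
(7, 7, 5)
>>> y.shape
(7, 7)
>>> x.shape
(19, 31)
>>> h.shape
(5, 5)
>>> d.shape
(5, 19, 2)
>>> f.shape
(7, 5)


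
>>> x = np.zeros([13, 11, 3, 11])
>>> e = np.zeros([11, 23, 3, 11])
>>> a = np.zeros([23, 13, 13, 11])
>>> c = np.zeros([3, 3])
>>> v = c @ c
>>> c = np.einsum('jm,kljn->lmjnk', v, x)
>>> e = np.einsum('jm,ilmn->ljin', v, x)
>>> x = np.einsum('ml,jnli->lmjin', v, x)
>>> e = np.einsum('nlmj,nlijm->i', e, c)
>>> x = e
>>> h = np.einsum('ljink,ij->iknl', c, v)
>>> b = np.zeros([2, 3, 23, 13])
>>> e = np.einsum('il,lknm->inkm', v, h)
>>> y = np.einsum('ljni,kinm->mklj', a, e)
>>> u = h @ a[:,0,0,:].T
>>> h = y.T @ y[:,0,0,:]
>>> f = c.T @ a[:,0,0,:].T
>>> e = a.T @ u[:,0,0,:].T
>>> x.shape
(3,)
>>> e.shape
(11, 13, 13, 3)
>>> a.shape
(23, 13, 13, 11)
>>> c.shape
(11, 3, 3, 11, 13)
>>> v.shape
(3, 3)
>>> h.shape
(13, 23, 3, 13)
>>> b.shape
(2, 3, 23, 13)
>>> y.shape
(11, 3, 23, 13)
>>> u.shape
(3, 13, 11, 23)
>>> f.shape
(13, 11, 3, 3, 23)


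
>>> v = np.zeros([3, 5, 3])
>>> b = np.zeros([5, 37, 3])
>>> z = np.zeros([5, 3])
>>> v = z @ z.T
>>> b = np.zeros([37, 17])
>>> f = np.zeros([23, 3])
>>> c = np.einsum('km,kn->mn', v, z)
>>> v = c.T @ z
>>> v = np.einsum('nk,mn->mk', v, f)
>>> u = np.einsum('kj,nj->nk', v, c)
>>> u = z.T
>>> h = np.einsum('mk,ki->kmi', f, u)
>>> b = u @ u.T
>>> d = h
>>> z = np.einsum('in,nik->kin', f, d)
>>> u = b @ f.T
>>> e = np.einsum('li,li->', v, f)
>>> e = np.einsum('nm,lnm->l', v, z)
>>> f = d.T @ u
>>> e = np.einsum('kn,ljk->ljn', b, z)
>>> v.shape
(23, 3)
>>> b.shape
(3, 3)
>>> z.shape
(5, 23, 3)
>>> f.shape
(5, 23, 23)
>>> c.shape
(5, 3)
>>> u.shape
(3, 23)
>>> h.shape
(3, 23, 5)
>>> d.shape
(3, 23, 5)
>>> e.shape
(5, 23, 3)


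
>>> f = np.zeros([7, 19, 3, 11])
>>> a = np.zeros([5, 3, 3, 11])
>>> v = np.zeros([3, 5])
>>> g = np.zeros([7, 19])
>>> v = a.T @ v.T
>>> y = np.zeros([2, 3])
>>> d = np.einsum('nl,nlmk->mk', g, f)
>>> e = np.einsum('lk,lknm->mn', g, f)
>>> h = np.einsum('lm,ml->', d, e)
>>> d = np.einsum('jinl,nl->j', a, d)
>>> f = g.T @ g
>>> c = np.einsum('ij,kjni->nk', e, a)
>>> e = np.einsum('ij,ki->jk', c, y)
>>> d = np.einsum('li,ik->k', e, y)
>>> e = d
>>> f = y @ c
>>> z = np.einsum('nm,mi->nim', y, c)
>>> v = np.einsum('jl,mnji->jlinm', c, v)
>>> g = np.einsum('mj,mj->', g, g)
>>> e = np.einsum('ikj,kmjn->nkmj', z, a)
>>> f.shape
(2, 5)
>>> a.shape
(5, 3, 3, 11)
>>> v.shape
(3, 5, 3, 3, 11)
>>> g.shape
()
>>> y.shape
(2, 3)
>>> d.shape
(3,)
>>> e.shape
(11, 5, 3, 3)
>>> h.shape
()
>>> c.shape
(3, 5)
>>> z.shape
(2, 5, 3)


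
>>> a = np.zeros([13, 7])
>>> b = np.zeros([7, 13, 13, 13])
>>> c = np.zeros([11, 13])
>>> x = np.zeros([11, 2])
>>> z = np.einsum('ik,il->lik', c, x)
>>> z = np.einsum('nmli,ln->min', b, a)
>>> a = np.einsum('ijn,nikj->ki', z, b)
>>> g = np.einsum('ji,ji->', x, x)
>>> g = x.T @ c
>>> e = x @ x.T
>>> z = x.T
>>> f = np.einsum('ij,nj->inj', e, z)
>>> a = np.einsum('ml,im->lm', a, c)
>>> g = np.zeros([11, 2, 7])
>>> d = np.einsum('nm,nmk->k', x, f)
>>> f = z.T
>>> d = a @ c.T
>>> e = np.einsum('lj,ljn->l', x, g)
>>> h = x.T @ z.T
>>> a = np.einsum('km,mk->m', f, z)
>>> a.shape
(2,)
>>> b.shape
(7, 13, 13, 13)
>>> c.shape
(11, 13)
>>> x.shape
(11, 2)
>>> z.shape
(2, 11)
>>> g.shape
(11, 2, 7)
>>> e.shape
(11,)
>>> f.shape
(11, 2)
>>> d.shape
(13, 11)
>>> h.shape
(2, 2)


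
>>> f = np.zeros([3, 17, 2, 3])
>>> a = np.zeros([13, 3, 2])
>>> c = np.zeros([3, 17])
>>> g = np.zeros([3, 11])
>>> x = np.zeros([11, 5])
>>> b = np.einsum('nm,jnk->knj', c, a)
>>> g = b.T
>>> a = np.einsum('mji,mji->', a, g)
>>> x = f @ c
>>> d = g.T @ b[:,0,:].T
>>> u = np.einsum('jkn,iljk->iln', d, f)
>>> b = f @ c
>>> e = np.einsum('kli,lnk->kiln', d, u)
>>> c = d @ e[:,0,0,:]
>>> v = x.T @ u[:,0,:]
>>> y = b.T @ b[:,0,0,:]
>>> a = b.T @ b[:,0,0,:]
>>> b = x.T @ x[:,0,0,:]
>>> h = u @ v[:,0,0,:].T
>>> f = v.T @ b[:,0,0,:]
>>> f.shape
(2, 17, 2, 17)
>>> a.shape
(17, 2, 17, 17)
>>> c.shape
(2, 3, 17)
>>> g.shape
(13, 3, 2)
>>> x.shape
(3, 17, 2, 17)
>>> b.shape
(17, 2, 17, 17)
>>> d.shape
(2, 3, 2)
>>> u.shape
(3, 17, 2)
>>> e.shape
(2, 2, 3, 17)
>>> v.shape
(17, 2, 17, 2)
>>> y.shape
(17, 2, 17, 17)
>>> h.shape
(3, 17, 17)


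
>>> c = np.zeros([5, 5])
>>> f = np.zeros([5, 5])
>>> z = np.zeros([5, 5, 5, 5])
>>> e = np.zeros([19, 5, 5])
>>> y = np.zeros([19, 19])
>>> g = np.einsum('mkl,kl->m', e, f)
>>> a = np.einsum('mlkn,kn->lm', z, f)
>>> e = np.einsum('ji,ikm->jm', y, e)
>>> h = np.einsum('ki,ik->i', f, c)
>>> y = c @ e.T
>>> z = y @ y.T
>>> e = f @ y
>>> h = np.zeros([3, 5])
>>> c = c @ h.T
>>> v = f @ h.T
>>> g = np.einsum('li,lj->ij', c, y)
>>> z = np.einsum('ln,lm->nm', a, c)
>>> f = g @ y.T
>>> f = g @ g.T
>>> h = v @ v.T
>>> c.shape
(5, 3)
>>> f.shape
(3, 3)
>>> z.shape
(5, 3)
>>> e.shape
(5, 19)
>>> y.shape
(5, 19)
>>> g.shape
(3, 19)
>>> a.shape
(5, 5)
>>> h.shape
(5, 5)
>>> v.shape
(5, 3)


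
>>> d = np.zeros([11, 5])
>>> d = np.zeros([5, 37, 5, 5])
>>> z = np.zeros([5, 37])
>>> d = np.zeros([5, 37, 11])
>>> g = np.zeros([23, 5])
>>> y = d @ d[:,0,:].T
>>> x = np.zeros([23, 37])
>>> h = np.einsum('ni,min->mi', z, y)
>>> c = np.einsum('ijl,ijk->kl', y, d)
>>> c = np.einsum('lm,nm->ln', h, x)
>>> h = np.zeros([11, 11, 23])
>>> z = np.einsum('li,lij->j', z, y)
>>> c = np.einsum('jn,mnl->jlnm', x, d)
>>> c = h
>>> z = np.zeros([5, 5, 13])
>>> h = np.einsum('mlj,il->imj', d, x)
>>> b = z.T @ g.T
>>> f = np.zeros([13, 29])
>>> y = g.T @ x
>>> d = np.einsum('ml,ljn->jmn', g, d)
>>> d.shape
(37, 23, 11)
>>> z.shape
(5, 5, 13)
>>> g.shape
(23, 5)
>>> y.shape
(5, 37)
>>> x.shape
(23, 37)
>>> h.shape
(23, 5, 11)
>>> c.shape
(11, 11, 23)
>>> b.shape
(13, 5, 23)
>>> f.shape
(13, 29)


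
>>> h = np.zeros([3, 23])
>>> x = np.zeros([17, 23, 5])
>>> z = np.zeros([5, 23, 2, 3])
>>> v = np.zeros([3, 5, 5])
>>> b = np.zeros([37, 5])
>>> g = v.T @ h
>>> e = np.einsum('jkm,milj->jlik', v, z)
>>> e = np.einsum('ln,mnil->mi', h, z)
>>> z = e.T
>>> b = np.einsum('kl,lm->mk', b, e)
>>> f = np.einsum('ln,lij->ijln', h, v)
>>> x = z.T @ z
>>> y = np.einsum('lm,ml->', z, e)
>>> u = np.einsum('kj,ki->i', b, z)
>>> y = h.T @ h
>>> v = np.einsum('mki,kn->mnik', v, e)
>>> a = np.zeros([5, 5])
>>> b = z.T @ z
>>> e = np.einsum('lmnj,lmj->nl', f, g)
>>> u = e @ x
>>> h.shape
(3, 23)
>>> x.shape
(5, 5)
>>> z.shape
(2, 5)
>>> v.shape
(3, 2, 5, 5)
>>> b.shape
(5, 5)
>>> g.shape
(5, 5, 23)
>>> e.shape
(3, 5)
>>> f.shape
(5, 5, 3, 23)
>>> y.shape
(23, 23)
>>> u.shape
(3, 5)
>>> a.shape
(5, 5)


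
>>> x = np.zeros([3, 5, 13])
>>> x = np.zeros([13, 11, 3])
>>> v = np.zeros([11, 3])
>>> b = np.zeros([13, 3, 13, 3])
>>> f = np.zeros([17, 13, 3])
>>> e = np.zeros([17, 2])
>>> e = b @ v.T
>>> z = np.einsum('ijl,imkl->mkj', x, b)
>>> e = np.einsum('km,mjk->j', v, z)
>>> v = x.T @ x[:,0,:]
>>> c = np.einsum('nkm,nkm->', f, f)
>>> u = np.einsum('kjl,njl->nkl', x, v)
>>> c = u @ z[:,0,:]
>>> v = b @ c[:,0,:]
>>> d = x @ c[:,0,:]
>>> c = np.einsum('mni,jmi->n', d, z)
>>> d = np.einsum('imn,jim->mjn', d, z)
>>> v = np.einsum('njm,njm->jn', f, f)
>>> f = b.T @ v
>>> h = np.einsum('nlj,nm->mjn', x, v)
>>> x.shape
(13, 11, 3)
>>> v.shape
(13, 17)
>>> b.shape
(13, 3, 13, 3)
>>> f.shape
(3, 13, 3, 17)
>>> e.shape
(13,)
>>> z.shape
(3, 13, 11)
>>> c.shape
(11,)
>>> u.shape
(3, 13, 3)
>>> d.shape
(11, 3, 11)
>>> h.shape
(17, 3, 13)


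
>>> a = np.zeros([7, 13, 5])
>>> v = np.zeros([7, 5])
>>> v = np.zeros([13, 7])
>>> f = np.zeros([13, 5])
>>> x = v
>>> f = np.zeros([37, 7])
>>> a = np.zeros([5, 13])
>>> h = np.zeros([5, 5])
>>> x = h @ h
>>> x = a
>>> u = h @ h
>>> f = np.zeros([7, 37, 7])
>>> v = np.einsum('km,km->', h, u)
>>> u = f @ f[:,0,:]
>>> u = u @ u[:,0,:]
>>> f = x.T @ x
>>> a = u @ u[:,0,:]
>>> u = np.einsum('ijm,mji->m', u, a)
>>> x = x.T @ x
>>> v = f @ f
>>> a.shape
(7, 37, 7)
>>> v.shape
(13, 13)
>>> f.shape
(13, 13)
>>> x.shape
(13, 13)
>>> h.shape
(5, 5)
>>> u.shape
(7,)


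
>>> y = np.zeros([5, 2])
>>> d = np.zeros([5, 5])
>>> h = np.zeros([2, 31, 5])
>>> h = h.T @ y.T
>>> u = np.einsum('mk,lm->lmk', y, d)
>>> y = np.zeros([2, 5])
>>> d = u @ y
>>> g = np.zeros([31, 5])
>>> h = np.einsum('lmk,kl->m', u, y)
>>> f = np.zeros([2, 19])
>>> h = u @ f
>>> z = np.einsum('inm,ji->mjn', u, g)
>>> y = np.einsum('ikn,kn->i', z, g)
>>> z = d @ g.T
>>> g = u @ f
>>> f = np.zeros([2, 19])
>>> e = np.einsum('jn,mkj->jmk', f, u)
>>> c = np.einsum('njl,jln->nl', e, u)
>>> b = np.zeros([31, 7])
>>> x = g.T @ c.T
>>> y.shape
(2,)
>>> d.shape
(5, 5, 5)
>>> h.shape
(5, 5, 19)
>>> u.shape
(5, 5, 2)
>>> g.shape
(5, 5, 19)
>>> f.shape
(2, 19)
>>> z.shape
(5, 5, 31)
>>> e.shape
(2, 5, 5)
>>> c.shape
(2, 5)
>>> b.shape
(31, 7)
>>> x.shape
(19, 5, 2)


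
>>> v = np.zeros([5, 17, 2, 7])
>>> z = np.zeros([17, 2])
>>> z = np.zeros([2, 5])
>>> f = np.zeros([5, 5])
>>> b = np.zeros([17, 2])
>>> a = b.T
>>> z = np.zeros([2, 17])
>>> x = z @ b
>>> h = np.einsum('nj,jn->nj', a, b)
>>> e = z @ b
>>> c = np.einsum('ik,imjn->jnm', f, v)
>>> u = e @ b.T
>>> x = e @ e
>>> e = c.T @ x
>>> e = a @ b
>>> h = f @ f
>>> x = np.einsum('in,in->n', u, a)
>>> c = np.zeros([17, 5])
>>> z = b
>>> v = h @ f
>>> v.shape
(5, 5)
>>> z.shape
(17, 2)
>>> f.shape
(5, 5)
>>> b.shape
(17, 2)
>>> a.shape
(2, 17)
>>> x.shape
(17,)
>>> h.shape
(5, 5)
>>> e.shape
(2, 2)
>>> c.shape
(17, 5)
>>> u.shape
(2, 17)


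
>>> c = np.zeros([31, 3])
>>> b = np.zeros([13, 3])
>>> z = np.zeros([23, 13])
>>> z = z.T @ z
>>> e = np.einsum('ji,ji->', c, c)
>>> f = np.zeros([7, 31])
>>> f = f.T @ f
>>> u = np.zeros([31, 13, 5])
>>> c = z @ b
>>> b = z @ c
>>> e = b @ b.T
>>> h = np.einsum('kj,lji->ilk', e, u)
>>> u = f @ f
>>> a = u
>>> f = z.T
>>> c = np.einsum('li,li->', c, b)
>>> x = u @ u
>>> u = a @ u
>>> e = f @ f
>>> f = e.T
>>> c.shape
()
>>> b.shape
(13, 3)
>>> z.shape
(13, 13)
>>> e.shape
(13, 13)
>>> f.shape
(13, 13)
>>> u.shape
(31, 31)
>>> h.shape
(5, 31, 13)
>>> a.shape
(31, 31)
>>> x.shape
(31, 31)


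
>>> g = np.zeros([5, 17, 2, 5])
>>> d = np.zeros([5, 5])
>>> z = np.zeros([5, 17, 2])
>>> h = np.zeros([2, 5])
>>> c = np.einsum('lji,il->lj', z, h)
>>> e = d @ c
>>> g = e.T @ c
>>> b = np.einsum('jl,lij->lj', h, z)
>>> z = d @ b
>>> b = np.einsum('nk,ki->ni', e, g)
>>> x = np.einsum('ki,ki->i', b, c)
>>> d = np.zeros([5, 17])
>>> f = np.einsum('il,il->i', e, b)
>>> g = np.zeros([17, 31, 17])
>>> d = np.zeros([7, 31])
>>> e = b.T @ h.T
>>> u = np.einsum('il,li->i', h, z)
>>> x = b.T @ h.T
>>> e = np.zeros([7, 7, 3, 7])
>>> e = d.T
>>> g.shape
(17, 31, 17)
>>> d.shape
(7, 31)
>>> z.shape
(5, 2)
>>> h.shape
(2, 5)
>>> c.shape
(5, 17)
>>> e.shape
(31, 7)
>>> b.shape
(5, 17)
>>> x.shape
(17, 2)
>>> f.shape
(5,)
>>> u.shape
(2,)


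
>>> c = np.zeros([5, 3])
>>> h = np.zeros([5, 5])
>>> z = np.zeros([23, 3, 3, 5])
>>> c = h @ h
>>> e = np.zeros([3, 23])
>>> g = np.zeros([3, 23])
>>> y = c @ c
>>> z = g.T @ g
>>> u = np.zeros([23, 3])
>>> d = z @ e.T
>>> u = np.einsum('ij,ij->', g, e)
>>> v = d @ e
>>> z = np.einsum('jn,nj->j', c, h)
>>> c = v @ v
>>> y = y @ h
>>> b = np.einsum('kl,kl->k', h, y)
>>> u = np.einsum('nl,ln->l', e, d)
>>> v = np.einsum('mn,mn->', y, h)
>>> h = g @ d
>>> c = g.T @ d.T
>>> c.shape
(23, 23)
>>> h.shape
(3, 3)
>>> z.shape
(5,)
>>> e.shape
(3, 23)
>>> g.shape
(3, 23)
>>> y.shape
(5, 5)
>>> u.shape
(23,)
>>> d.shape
(23, 3)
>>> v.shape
()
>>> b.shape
(5,)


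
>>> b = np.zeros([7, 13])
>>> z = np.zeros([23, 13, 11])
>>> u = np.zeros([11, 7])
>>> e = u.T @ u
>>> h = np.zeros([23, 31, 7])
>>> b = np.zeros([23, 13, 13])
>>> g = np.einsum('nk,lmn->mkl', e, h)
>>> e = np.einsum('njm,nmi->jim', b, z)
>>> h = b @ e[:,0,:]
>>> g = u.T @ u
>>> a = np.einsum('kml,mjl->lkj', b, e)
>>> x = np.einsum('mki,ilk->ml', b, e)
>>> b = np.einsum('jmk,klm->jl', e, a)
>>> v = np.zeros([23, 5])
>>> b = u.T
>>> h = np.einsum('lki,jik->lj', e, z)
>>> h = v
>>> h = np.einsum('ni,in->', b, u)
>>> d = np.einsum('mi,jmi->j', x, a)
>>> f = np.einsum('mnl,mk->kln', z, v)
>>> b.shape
(7, 11)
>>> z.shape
(23, 13, 11)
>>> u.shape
(11, 7)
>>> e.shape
(13, 11, 13)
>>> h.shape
()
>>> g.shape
(7, 7)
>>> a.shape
(13, 23, 11)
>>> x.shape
(23, 11)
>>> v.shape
(23, 5)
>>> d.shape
(13,)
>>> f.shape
(5, 11, 13)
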